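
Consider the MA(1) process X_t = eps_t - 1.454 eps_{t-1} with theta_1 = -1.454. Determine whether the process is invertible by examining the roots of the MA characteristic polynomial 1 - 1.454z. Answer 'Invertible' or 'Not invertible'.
\text{Not invertible}

The MA(q) characteristic polynomial is P(z) = 1 - 1.454z.
Invertibility requires all roots to lie outside the unit circle, i.e. |z| > 1 for every root.
This is linear in z: 1 + (-1.454) z = 0  =>  z = -1/(-1.454) = 0.687758,  |z| = 0.687758.
Moduli of all roots: 0.6878.
All moduli strictly greater than 1? No.
Verdict: Not invertible.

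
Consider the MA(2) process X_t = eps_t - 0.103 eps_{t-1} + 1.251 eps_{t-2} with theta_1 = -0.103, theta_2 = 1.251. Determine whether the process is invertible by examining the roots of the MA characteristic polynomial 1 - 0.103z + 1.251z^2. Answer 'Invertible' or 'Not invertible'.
\text{Not invertible}

The MA(q) characteristic polynomial is P(z) = 1 - 0.103z + 1.251z^2.
Invertibility requires all roots to lie outside the unit circle, i.e. |z| > 1 for every root.
Set 1 + (-0.103) z + (1.251) z^2 = 0, i.e. a z^2 + b z + c = 0 with a = 1.251, b = -0.103, c = 1.
Discriminant D = b^2 - 4ac = (-0.103)^2 - 4*(1.251)*1 = 0.010609 - (5.004) = -4.993391.
D < 0, so the roots are the complex-conjugate pair z = (-b +/- i sqrt(-D)) / (2a) = 0.0412 +/- 0.8931i.
For a conjugate pair |z|^2 = z * conj(z) = (product of roots) = c/a = 1/(1.251) = 0.799361, so |z| = sqrt(0.799361) = 0.8941 for both roots.
Moduli of all roots: 0.8941, 0.8941.
All moduli strictly greater than 1? No.
Verdict: Not invertible.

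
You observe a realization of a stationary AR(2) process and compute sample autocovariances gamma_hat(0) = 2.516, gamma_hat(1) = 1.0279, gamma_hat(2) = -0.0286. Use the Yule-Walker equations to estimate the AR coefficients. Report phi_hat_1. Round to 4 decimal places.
\hat\phi_{1} = 0.4960

The Yule-Walker equations for an AR(p) process read, in matrix form,
  Gamma_p phi = r_p,   with   (Gamma_p)_{ij} = gamma(|i - j|),
                       (r_p)_i = gamma(i),   i,j = 1..p.
Substitute the sample gammas (Toeplitz matrix and right-hand side of size 2):
  Gamma_p = [[2.516, 1.0279], [1.0279, 2.516]]
  r_p     = [1.0279, -0.0286]
Written out:
  2.516 phi_1 + 1.0279 phi_2 = 1.0279
  1.0279 phi_1 + 2.516 phi_2 = -0.0286
Solve by Cramer's rule:
  det = gamma(0)^2 - gamma(1)^2 = (2.516)^2 - (1.0279)^2 = 6.330256 - 1.05657841 = 5.27367759
  phi_hat_1 = [gamma(1) gamma(0) - gamma(1) gamma(2)] / det = [(1.0279)(2.516) - (1.0279)(-0.0286)] / 5.27367759 = 2.61559434 / 5.27367759 = 0.496
  phi_hat_2 = [gamma(0) gamma(2) - gamma(1)^2] / det = [(2.516)(-0.0286) - (1.0279)^2] / 5.27367759 = -1.12853601 / 5.27367759 = -0.214
So phi_hat = [0.4960, -0.2140].
Therefore phi_hat_1 = 0.4960.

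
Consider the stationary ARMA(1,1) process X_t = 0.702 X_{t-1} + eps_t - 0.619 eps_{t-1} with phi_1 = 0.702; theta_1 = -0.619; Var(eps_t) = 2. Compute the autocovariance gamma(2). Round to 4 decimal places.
\gamma(2) = 0.1299

Multiply the model equation by X_{t-k} and take expectations. With theta_0 = psi_0 = 1 and psi_j the MA(infinity) weights, this gives
  gamma(k) - sum_i phi_i gamma(k-i) = c_k,
  c_k = sigma^2 * sum_{j=k..q} theta_j psi_{j-k}   (c_k = 0 for k > q),
using gamma(-m) = gamma(m).
psi-weights needed (psi_j = theta_j + sum_i phi_i psi_{j-i}):
  psi_1 = theta_1 + phi_1 = -0.619 + (0.702) = 0.083
Right-hand sides:
  c_0 = sigma^2 (1 + theta_1 psi_1) = 2 * (1 + (-0.619)(0.083)) = 2 * 0.948623 = 1.897246
  c_1 = sigma^2 theta_1 = 2 * (-0.619) = -1.238
  c_2 = 0
Equations for k = 0 and k = 1 (AR order 1):
  gamma(0) = phi_1 gamma(1) + c_0
  gamma(1) = phi_1 gamma(0) + c_1
Substituting the second into the first: gamma(0) (1 - phi_1^2) = c_0 + phi_1 c_1, so
  gamma(0) = (c_0 + phi_1 c_1) / (1 - phi_1^2) = (1.897246 + (0.702)(-1.238)) / (1 - (0.702)^2) = 1.02817 / 0.507196 = 2.027165.
  gamma(1) = phi_1 gamma(0) + c_1 = (0.702)(2.027165) + (-1.238) = 0.18507.
For k = 2 (> q): gamma(2) = phi_1 gamma(1) = (0.702)(0.18507) = 0.129919.
Therefore gamma(2) = 0.1299 (to 4 decimal places).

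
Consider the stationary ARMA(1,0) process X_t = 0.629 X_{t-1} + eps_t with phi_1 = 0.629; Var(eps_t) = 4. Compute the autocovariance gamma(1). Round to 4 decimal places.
\gamma(1) = 4.1631

Multiply the model equation by X_{t-k} and take expectations. With theta_0 = psi_0 = 1 and psi_j the MA(infinity) weights, this gives
  gamma(k) - sum_i phi_i gamma(k-i) = c_k,
  c_k = sigma^2 * sum_{j=k..q} theta_j psi_{j-k}   (c_k = 0 for k > q),
using gamma(-m) = gamma(m).
Pure AR (q = 0): c_0 = sigma^2 = 4, c_k = 0 for k >= 1.
Equations for k = 0 and k = 1 (AR order 1):
  gamma(0) = phi_1 gamma(1) + c_0
  gamma(1) = phi_1 gamma(0) + c_1
Substituting the second into the first: gamma(0) (1 - phi_1^2) = c_0 + phi_1 c_1, so
  gamma(0) = c_0 / (1 - phi_1^2) = 4 / (1 - (0.629)^2) = 4 / 0.604359 = 6.618583.
  gamma(1) = phi_1 gamma(0) = (0.629)(6.618583) = 4.163088.
Therefore gamma(1) = 4.1631 (to 4 decimal places).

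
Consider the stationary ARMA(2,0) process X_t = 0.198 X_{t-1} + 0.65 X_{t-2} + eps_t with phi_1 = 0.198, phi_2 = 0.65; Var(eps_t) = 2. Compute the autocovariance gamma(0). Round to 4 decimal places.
\gamma(0) = 5.0932

Multiply the model equation by X_{t-k} and take expectations. With theta_0 = psi_0 = 1 and psi_j the MA(infinity) weights, this gives
  gamma(k) - sum_i phi_i gamma(k-i) = c_k,
  c_k = sigma^2 * sum_{j=k..q} theta_j psi_{j-k}   (c_k = 0 for k > q),
using gamma(-m) = gamma(m).
Pure AR (q = 0): c_0 = sigma^2 = 2, c_k = 0 for k >= 1.
Equations for k = 0, 1, 2 (AR order 2, c_2 = 0):
  (E0) gamma(0) = phi_1 gamma(1) + phi_2 gamma(2) + c_0
  (E1) gamma(1) = phi_1 gamma(0) + phi_2 gamma(1) + c_1
  (E2) gamma(2) = phi_1 gamma(1) + phi_2 gamma(0)
From (E1): gamma(1) = A gamma(0) + B with
  A = phi_1 / (1 - phi_2) = 0.198 / 0.35 = 0.565714,   B = c_1 / (1 - phi_2) = 0 / 0.35 = 0.
Insert (E2) into (E0): gamma(0) (1 - phi_2^2) = phi_1 (1 + phi_2) gamma(1) + c_0.
  phi_1 (1 + phi_2) = (0.198)(1.65) = 0.3267,   1 - phi_2^2 = 0.5775.
Replace gamma(1) by A gamma(0) + B and collect gamma(0):
  gamma(0) [0.5775 - (0.3267)(0.565714)] = c_0 = 2
  gamma(0) * 0.392681 = 2
  gamma(0) = 2 / 0.392681 = 5.093191.
Therefore gamma(0) = 5.0932 (to 4 decimal places).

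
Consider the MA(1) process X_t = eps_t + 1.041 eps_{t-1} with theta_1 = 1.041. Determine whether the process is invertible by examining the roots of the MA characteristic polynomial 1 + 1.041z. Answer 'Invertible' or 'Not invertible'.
\text{Not invertible}

The MA(q) characteristic polynomial is P(z) = 1 + 1.041z.
Invertibility requires all roots to lie outside the unit circle, i.e. |z| > 1 for every root.
This is linear in z: 1 + (1.041) z = 0  =>  z = -1/(1.041) = -0.960615,  |z| = 0.960615.
Moduli of all roots: 0.9606.
All moduli strictly greater than 1? No.
Verdict: Not invertible.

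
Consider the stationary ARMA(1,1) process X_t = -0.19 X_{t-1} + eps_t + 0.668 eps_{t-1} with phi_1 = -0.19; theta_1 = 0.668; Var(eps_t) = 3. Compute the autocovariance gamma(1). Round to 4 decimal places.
\gamma(1) = 1.2989

Multiply the model equation by X_{t-k} and take expectations. With theta_0 = psi_0 = 1 and psi_j the MA(infinity) weights, this gives
  gamma(k) - sum_i phi_i gamma(k-i) = c_k,
  c_k = sigma^2 * sum_{j=k..q} theta_j psi_{j-k}   (c_k = 0 for k > q),
using gamma(-m) = gamma(m).
psi-weights needed (psi_j = theta_j + sum_i phi_i psi_{j-i}):
  psi_1 = theta_1 + phi_1 = 0.668 + (-0.19) = 0.478
Right-hand sides:
  c_0 = sigma^2 (1 + theta_1 psi_1) = 3 * (1 + (0.668)(0.478)) = 3 * 1.319304 = 3.957912
  c_1 = sigma^2 theta_1 = 3 * (0.668) = 2.004
  c_2 = 0
Equations for k = 0 and k = 1 (AR order 1):
  gamma(0) = phi_1 gamma(1) + c_0
  gamma(1) = phi_1 gamma(0) + c_1
Substituting the second into the first: gamma(0) (1 - phi_1^2) = c_0 + phi_1 c_1, so
  gamma(0) = (c_0 + phi_1 c_1) / (1 - phi_1^2) = (3.957912 + (-0.19)(2.004)) / (1 - (-0.19)^2) = 3.577152 / 0.9639 = 3.711124.
  gamma(1) = phi_1 gamma(0) + c_1 = (-0.19)(3.711124) + (2.004) = 1.298887.
Therefore gamma(1) = 1.2989 (to 4 decimal places).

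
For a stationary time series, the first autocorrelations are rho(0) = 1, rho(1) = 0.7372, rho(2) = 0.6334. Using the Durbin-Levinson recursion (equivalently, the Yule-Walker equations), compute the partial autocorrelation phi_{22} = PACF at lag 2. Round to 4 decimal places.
\phi_{22} = 0.1970

The PACF at lag k is phi_{kk}, the last component of the solution
to the Yule-Walker system G_k phi = r_k where
  (G_k)_{ij} = rho(|i - j|), (r_k)_i = rho(i), i,j = 1..k.
Equivalently, Durbin-Levinson gives phi_{kk} iteratively:
  phi_{11} = rho(1)
  phi_{kk} = [rho(k) - sum_{j=1..k-1} phi_{k-1,j} rho(k-j)]
            / [1 - sum_{j=1..k-1} phi_{k-1,j} rho(j)],
  phi_{k,j} = phi_{k-1,j} - phi_{kk} phi_{k-1,k-j},  j = 1..k-1.
Step k = 1:
  phi_11 = rho(1) = 0.7372.
Step k = 2:
  phi_22 = [rho(2) - phi_11 rho(1)] / [1 - phi_11 rho(1)] = [0.6334 - (0.7372)(0.7372)] / [1 - (0.7372)(0.7372)]
         = 0.08993616 / 0.45653616 = 0.197.
Therefore phi_{22} = 0.1970.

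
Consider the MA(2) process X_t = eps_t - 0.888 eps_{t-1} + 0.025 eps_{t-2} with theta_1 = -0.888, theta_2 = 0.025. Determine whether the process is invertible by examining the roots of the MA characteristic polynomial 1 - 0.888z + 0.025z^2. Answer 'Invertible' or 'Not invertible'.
\text{Invertible}

The MA(q) characteristic polynomial is P(z) = 1 - 0.888z + 0.025z^2.
Invertibility requires all roots to lie outside the unit circle, i.e. |z| > 1 for every root.
Set 1 + (-0.888) z + (0.025) z^2 = 0, i.e. a z^2 + b z + c = 0 with a = 0.025, b = -0.888, c = 1.
Discriminant D = b^2 - 4ac = (-0.888)^2 - 4*(0.025)*1 = 0.788544 - (0.1) = 0.688544.
D >= 0, so the roots are real: z = (-b +/- sqrt(D)) / (2a) = (0.888 +/- 0.829786) / (0.05).
  z_1 = (0.888 + 0.829786) / (0.05) = 34.3557,   |z_1| = 34.3557.
  z_2 = (0.888 - 0.829786) / (0.05) = 1.1643,   |z_2| = 1.1643.
Moduli of all roots: 34.3557, 1.1643.
All moduli strictly greater than 1? Yes.
Verdict: Invertible.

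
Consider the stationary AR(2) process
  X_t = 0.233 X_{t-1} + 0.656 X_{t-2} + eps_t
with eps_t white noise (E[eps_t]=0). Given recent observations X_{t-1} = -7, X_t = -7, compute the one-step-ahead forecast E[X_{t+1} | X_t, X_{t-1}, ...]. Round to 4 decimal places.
E[X_{t+1} \mid \mathcal F_t] = -6.2230

For an AR(p) model X_t = c + sum_i phi_i X_{t-i} + eps_t, the
one-step-ahead conditional mean is
  E[X_{t+1} | X_t, ...] = c + sum_i phi_i X_{t+1-i}.
Substitute known values:
  E[X_{t+1} | ...] = (0.233) * (-7) + (0.656) * (-7)
                   = -6.2230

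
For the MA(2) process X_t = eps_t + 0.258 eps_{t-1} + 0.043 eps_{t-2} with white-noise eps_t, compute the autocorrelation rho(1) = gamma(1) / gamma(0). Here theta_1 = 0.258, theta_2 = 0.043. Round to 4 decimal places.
\rho(1) = 0.2519

For an MA(q) process with theta_0 = 1, the autocovariance is
  gamma(k) = sigma^2 * sum_{i=0..q-k} theta_i * theta_{i+k},
and rho(k) = gamma(k) / gamma(0). Sigma^2 cancels.
  numerator   = (1)*(0.258) + (0.258)*(0.043) = 0.269094.
  denominator = (1)^2 + (0.258)^2 + (0.043)^2 = 1.068413.
  rho(1) = 0.269094 / 1.068413 = 0.2519.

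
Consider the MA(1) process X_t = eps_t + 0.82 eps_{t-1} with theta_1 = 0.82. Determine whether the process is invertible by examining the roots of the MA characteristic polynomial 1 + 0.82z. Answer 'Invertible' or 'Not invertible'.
\text{Invertible}

The MA(q) characteristic polynomial is P(z) = 1 + 0.82z.
Invertibility requires all roots to lie outside the unit circle, i.e. |z| > 1 for every root.
This is linear in z: 1 + (0.82) z = 0  =>  z = -1/(0.82) = -1.219512,  |z| = 1.219512.
Moduli of all roots: 1.2195.
All moduli strictly greater than 1? Yes.
Verdict: Invertible.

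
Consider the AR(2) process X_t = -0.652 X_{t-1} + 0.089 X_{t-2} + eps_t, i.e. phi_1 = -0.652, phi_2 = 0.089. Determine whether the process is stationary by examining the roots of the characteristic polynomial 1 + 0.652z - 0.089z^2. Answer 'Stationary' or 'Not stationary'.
\text{Stationary}

The AR(p) characteristic polynomial is P(z) = 1 + 0.652z - 0.089z^2.
Stationarity requires all roots to lie outside the unit circle, i.e. |z| > 1 for every root.
Set 1 + (0.652) z + (-0.089) z^2 = 0, i.e. a z^2 + b z + c = 0 with a = -0.089, b = 0.652, c = 1.
Discriminant D = b^2 - 4ac = (0.652)^2 - 4*(-0.089)*1 = 0.425104 - (-0.356) = 0.781104.
D >= 0, so the roots are real: z = (-b +/- sqrt(D)) / (2a) = (-0.652 +/- 0.883801) / (-0.178).
  z_1 = (-0.652 + 0.883801) / (-0.178) = -1.3023,   |z_1| = 1.3023.
  z_2 = (-0.652 - 0.883801) / (-0.178) = 8.6281,   |z_2| = 8.6281.
Moduli of all roots: 1.3023, 8.6281.
All moduli strictly greater than 1? Yes.
Verdict: Stationary.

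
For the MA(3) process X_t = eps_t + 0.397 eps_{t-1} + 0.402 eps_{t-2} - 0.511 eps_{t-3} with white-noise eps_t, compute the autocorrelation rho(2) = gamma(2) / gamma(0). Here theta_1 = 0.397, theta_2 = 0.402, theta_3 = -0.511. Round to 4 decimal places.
\rho(2) = 0.1260

For an MA(q) process with theta_0 = 1, the autocovariance is
  gamma(k) = sigma^2 * sum_{i=0..q-k} theta_i * theta_{i+k},
and rho(k) = gamma(k) / gamma(0). Sigma^2 cancels.
  numerator   = (1)*(0.402) + (0.397)*(-0.511) = 0.199133.
  denominator = (1)^2 + (0.397)^2 + (0.402)^2 + (-0.511)^2 = 1.580334.
  rho(2) = 0.199133 / 1.580334 = 0.1260.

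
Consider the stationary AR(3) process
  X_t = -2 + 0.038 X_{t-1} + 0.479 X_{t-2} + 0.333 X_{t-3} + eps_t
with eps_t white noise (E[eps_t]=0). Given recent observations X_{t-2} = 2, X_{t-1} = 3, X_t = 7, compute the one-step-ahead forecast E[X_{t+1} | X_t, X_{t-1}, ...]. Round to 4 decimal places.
E[X_{t+1} \mid \mathcal F_t] = 0.3690

For an AR(p) model X_t = c + sum_i phi_i X_{t-i} + eps_t, the
one-step-ahead conditional mean is
  E[X_{t+1} | X_t, ...] = c + sum_i phi_i X_{t+1-i}.
Substitute known values:
  E[X_{t+1} | ...] = -2 + (0.038) * (7) + (0.479) * (3) + (0.333) * (2)
                   = 0.3690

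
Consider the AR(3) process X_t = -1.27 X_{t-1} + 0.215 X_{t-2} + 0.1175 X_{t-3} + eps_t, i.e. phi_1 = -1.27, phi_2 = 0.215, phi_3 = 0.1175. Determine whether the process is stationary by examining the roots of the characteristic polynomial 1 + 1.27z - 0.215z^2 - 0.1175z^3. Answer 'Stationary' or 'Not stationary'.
\text{Not stationary}

The AR(p) characteristic polynomial is P(z) = 1 + 1.27z - 0.215z^2 - 0.1175z^3.
Stationarity requires all roots to lie outside the unit circle, i.e. |z| > 1 for every root.
Degree 3: look for a simple real root z0 first, then factor out (1 - z/z0) and solve the remaining quadratic.
Testing z0 = -4: P(-4) = 1 + (1.27)(-4) + (-0.215)(-4)^2 + (-0.1175)(-4)^3
  = 1 + (-5.08) + (-3.44) + (7.52) = 0.  So z_0 = -4 is a root, |z_0| = 4.
Divide out the factor (1 + 0.25 z) = (1 - z/z0) (since 1/z0 = -0.25):
  P(z) = (1 + 0.25 z)(1 + (1.02) z + (-0.47) z^2)
  [check: z-coef 1.02 - (-0.25) = 1.27; z^2-coef -0.47 - (-0.25)(1.02) = -0.215; z^3-coef -(-0.25)(-0.47) = -0.1175.]
Remaining roots from the quadratic factor 1 + (1.02) z + (-0.47) z^2:
  Set 1 + (1.02) z + (-0.47) z^2 = 0, i.e. a z^2 + b z + c = 0 with a = -0.47, b = 1.02, c = 1.
  Discriminant D = b^2 - 4ac = (1.02)^2 - 4*(-0.47)*1 = 1.0404 - (-1.88) = 2.9204.
  D >= 0, so the roots are real: z = (-b +/- sqrt(D)) / (2a) = (-1.02 +/- 1.708918) / (-0.94).
    z_1 = (-1.02 + 1.708918) / (-0.94) = -0.7329,   |z_1| = 0.7329.
    z_2 = (-1.02 - 1.708918) / (-0.94) = 2.9031,   |z_2| = 2.9031.
Moduli of all roots: 4.0000, 0.7329, 2.9031.
All moduli strictly greater than 1? No.
Verdict: Not stationary.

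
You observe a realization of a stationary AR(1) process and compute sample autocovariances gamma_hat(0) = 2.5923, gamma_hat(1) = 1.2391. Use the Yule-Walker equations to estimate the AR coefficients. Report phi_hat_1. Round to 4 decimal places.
\hat\phi_{1} = 0.4780

The Yule-Walker equations for an AR(p) process read, in matrix form,
  Gamma_p phi = r_p,   with   (Gamma_p)_{ij} = gamma(|i - j|),
                       (r_p)_i = gamma(i),   i,j = 1..p.
Substitute the sample gammas (Toeplitz matrix and right-hand side of size 1):
  Gamma_p = [[2.5923]]
  r_p     = [1.2391]
With p = 1 this is the single equation gamma(0) phi_1 = gamma(1):
  phi_hat_1 = gamma(1) / gamma(0) = 1.2391 / 2.5923 = 0.4780.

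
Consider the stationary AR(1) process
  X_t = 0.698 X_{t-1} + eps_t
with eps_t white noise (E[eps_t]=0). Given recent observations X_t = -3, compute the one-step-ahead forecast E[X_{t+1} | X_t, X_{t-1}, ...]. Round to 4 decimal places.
E[X_{t+1} \mid \mathcal F_t] = -2.0940

For an AR(p) model X_t = c + sum_i phi_i X_{t-i} + eps_t, the
one-step-ahead conditional mean is
  E[X_{t+1} | X_t, ...] = c + sum_i phi_i X_{t+1-i}.
Substitute known values:
  E[X_{t+1} | ...] = (0.698) * (-3)
                   = -2.0940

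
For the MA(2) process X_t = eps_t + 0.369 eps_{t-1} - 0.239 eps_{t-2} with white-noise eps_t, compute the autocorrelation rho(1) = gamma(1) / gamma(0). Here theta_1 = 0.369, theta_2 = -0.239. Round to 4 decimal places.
\rho(1) = 0.2353

For an MA(q) process with theta_0 = 1, the autocovariance is
  gamma(k) = sigma^2 * sum_{i=0..q-k} theta_i * theta_{i+k},
and rho(k) = gamma(k) / gamma(0). Sigma^2 cancels.
  numerator   = (1)*(0.369) + (0.369)*(-0.239) = 0.280809.
  denominator = (1)^2 + (0.369)^2 + (-0.239)^2 = 1.193282.
  rho(1) = 0.280809 / 1.193282 = 0.2353.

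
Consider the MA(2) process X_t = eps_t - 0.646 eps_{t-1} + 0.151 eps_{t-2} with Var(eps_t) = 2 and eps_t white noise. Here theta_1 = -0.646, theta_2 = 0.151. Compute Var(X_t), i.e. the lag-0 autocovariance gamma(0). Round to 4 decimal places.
\gamma(0) = 2.8802

For an MA(q) process X_t = eps_t + sum_i theta_i eps_{t-i} with
Var(eps_t) = sigma^2, the variance is
  gamma(0) = sigma^2 * (1 + sum_i theta_i^2).
  sum_i theta_i^2 = (-0.646)^2 + (0.151)^2 = 0.417316 + 0.022801 = 0.440117.
  gamma(0) = 2 * (1 + 0.440117) = 2 * 1.440117 = 2.880234, which rounds to 2.8802.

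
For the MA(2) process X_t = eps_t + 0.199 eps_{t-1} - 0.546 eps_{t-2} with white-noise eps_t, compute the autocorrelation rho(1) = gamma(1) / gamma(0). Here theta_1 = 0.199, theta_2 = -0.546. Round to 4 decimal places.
\rho(1) = 0.0675

For an MA(q) process with theta_0 = 1, the autocovariance is
  gamma(k) = sigma^2 * sum_{i=0..q-k} theta_i * theta_{i+k},
and rho(k) = gamma(k) / gamma(0). Sigma^2 cancels.
  numerator   = (1)*(0.199) + (0.199)*(-0.546) = 0.090346.
  denominator = (1)^2 + (0.199)^2 + (-0.546)^2 = 1.337717.
  rho(1) = 0.090346 / 1.337717 = 0.0675.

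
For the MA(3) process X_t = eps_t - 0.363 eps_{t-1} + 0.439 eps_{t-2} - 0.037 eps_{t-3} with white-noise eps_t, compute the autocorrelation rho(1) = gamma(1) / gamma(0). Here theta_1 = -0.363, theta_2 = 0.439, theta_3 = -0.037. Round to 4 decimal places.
\rho(1) = -0.4062

For an MA(q) process with theta_0 = 1, the autocovariance is
  gamma(k) = sigma^2 * sum_{i=0..q-k} theta_i * theta_{i+k},
and rho(k) = gamma(k) / gamma(0). Sigma^2 cancels.
  numerator   = (1)*(-0.363) + (-0.363)*(0.439) + (0.439)*(-0.037) = -0.5386.
  denominator = (1)^2 + (-0.363)^2 + (0.439)^2 + (-0.037)^2 = 1.325859.
  rho(1) = -0.5386 / 1.325859 = -0.4062.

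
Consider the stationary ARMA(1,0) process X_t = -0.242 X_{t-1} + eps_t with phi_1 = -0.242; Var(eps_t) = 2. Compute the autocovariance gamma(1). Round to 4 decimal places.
\gamma(1) = -0.5141

Multiply the model equation by X_{t-k} and take expectations. With theta_0 = psi_0 = 1 and psi_j the MA(infinity) weights, this gives
  gamma(k) - sum_i phi_i gamma(k-i) = c_k,
  c_k = sigma^2 * sum_{j=k..q} theta_j psi_{j-k}   (c_k = 0 for k > q),
using gamma(-m) = gamma(m).
Pure AR (q = 0): c_0 = sigma^2 = 2, c_k = 0 for k >= 1.
Equations for k = 0 and k = 1 (AR order 1):
  gamma(0) = phi_1 gamma(1) + c_0
  gamma(1) = phi_1 gamma(0) + c_1
Substituting the second into the first: gamma(0) (1 - phi_1^2) = c_0 + phi_1 c_1, so
  gamma(0) = c_0 / (1 - phi_1^2) = 2 / (1 - (-0.242)^2) = 2 / 0.941436 = 2.124414.
  gamma(1) = phi_1 gamma(0) = (-0.242)(2.124414) = -0.514108.
Therefore gamma(1) = -0.5141 (to 4 decimal places).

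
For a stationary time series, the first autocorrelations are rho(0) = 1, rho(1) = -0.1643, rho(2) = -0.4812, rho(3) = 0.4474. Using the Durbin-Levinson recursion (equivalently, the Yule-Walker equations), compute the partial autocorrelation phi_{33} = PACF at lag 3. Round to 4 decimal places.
\phi_{33} = 0.3409

The PACF at lag k is phi_{kk}, the last component of the solution
to the Yule-Walker system G_k phi = r_k where
  (G_k)_{ij} = rho(|i - j|), (r_k)_i = rho(i), i,j = 1..k.
Equivalently, Durbin-Levinson gives phi_{kk} iteratively:
  phi_{11} = rho(1)
  phi_{kk} = [rho(k) - sum_{j=1..k-1} phi_{k-1,j} rho(k-j)]
            / [1 - sum_{j=1..k-1} phi_{k-1,j} rho(j)],
  phi_{k,j} = phi_{k-1,j} - phi_{kk} phi_{k-1,k-j},  j = 1..k-1.
Step k = 1:
  phi_11 = rho(1) = -0.1643.
Step k = 2:
  phi_22 = [rho(2) - phi_11 rho(1)] / [1 - phi_11 rho(1)] = [-0.4812 - (-0.1643)(-0.1643)] / [1 - (-0.1643)(-0.1643)]
         = -0.50819449 / 0.97300551 = -0.522294.
  Update: phi_21 = phi_11 - phi_22 phi_11 = -0.1643 - (-0.522294)(-0.1643) = -0.250113.
Step k = 3:
  phi_33 = [rho(3) - phi_21 rho(2) - phi_22 rho(1)] / [1 - phi_21 rho(1) - phi_22 rho(2)]
    numerator   = 0.4474 - (-0.250113)(-0.4812) - (-0.522294)(-0.1643) = 0.24123288
    denominator = 1 - (-0.250113)(-0.1643) - (-0.522294)(-0.4812) = 0.70757881
  phi_33 = 0.24123288 / 0.70757881 = 0.3409.
Therefore phi_{33} = 0.3409.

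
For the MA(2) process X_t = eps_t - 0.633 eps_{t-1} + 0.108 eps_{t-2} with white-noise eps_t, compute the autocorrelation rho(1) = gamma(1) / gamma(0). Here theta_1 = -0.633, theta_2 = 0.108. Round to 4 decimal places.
\rho(1) = -0.4966

For an MA(q) process with theta_0 = 1, the autocovariance is
  gamma(k) = sigma^2 * sum_{i=0..q-k} theta_i * theta_{i+k},
and rho(k) = gamma(k) / gamma(0). Sigma^2 cancels.
  numerator   = (1)*(-0.633) + (-0.633)*(0.108) = -0.701364.
  denominator = (1)^2 + (-0.633)^2 + (0.108)^2 = 1.412353.
  rho(1) = -0.701364 / 1.412353 = -0.4966.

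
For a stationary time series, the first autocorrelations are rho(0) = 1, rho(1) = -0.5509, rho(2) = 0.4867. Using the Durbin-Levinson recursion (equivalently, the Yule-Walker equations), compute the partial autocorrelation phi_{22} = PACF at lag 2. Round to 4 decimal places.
\phi_{22} = 0.2630

The PACF at lag k is phi_{kk}, the last component of the solution
to the Yule-Walker system G_k phi = r_k where
  (G_k)_{ij} = rho(|i - j|), (r_k)_i = rho(i), i,j = 1..k.
Equivalently, Durbin-Levinson gives phi_{kk} iteratively:
  phi_{11} = rho(1)
  phi_{kk} = [rho(k) - sum_{j=1..k-1} phi_{k-1,j} rho(k-j)]
            / [1 - sum_{j=1..k-1} phi_{k-1,j} rho(j)],
  phi_{k,j} = phi_{k-1,j} - phi_{kk} phi_{k-1,k-j},  j = 1..k-1.
Step k = 1:
  phi_11 = rho(1) = -0.5509.
Step k = 2:
  phi_22 = [rho(2) - phi_11 rho(1)] / [1 - phi_11 rho(1)] = [0.4867 - (-0.5509)(-0.5509)] / [1 - (-0.5509)(-0.5509)]
         = 0.18320919 / 0.69650919 = 0.263.
Therefore phi_{22} = 0.2630.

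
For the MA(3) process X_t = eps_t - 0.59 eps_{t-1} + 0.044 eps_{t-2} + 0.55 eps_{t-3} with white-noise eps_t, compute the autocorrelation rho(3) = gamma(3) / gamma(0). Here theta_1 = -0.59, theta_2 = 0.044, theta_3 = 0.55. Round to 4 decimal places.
\rho(3) = 0.3328

For an MA(q) process with theta_0 = 1, the autocovariance is
  gamma(k) = sigma^2 * sum_{i=0..q-k} theta_i * theta_{i+k},
and rho(k) = gamma(k) / gamma(0). Sigma^2 cancels.
  numerator   = (1)*(0.55) = 0.55.
  denominator = (1)^2 + (-0.59)^2 + (0.044)^2 + (0.55)^2 = 1.652536.
  rho(3) = 0.55 / 1.652536 = 0.3328.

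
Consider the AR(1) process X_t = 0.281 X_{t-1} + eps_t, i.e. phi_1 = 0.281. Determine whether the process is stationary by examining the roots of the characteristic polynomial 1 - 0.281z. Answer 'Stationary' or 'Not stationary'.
\text{Stationary}

The AR(p) characteristic polynomial is P(z) = 1 - 0.281z.
Stationarity requires all roots to lie outside the unit circle, i.e. |z| > 1 for every root.
This is linear in z: 1 + (-0.281) z = 0  =>  z = -1/(-0.281) = 3.558719,  |z| = 3.558719.
Moduli of all roots: 3.5587.
All moduli strictly greater than 1? Yes.
Verdict: Stationary.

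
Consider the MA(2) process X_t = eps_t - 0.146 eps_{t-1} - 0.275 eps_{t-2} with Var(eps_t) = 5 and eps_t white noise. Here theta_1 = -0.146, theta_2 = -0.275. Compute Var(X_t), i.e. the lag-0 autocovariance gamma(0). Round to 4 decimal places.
\gamma(0) = 5.4847

For an MA(q) process X_t = eps_t + sum_i theta_i eps_{t-i} with
Var(eps_t) = sigma^2, the variance is
  gamma(0) = sigma^2 * (1 + sum_i theta_i^2).
  sum_i theta_i^2 = (-0.146)^2 + (-0.275)^2 = 0.021316 + 0.075625 = 0.096941.
  gamma(0) = 5 * (1 + 0.096941) = 5 * 1.096941 = 5.484705, which rounds to 5.4847.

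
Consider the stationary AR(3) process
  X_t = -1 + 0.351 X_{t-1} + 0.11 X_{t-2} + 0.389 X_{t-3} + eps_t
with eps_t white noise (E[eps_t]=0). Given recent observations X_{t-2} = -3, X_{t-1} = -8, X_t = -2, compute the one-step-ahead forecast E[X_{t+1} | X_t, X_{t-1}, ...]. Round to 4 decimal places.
E[X_{t+1} \mid \mathcal F_t] = -3.7490

For an AR(p) model X_t = c + sum_i phi_i X_{t-i} + eps_t, the
one-step-ahead conditional mean is
  E[X_{t+1} | X_t, ...] = c + sum_i phi_i X_{t+1-i}.
Substitute known values:
  E[X_{t+1} | ...] = -1 + (0.351) * (-2) + (0.11) * (-8) + (0.389) * (-3)
                   = -3.7490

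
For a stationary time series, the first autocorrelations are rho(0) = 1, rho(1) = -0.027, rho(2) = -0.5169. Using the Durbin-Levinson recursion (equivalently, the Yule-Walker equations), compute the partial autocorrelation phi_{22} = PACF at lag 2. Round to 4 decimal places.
\phi_{22} = -0.5180

The PACF at lag k is phi_{kk}, the last component of the solution
to the Yule-Walker system G_k phi = r_k where
  (G_k)_{ij} = rho(|i - j|), (r_k)_i = rho(i), i,j = 1..k.
Equivalently, Durbin-Levinson gives phi_{kk} iteratively:
  phi_{11} = rho(1)
  phi_{kk} = [rho(k) - sum_{j=1..k-1} phi_{k-1,j} rho(k-j)]
            / [1 - sum_{j=1..k-1} phi_{k-1,j} rho(j)],
  phi_{k,j} = phi_{k-1,j} - phi_{kk} phi_{k-1,k-j},  j = 1..k-1.
Step k = 1:
  phi_11 = rho(1) = -0.027.
Step k = 2:
  phi_22 = [rho(2) - phi_11 rho(1)] / [1 - phi_11 rho(1)] = [-0.5169 - (-0.027)(-0.027)] / [1 - (-0.027)(-0.027)]
         = -0.517629 / 0.999271 = -0.518.
Therefore phi_{22} = -0.5180.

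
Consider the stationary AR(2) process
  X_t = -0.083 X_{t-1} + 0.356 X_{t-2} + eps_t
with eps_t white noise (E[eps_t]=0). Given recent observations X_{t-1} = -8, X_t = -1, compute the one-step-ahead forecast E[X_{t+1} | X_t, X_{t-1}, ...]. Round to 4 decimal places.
E[X_{t+1} \mid \mathcal F_t] = -2.7650

For an AR(p) model X_t = c + sum_i phi_i X_{t-i} + eps_t, the
one-step-ahead conditional mean is
  E[X_{t+1} | X_t, ...] = c + sum_i phi_i X_{t+1-i}.
Substitute known values:
  E[X_{t+1} | ...] = (-0.083) * (-1) + (0.356) * (-8)
                   = -2.7650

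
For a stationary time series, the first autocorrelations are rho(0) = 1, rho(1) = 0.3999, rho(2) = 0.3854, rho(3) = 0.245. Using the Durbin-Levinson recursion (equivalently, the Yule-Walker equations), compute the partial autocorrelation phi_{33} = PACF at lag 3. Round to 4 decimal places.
\phi_{33} = 0.0320

The PACF at lag k is phi_{kk}, the last component of the solution
to the Yule-Walker system G_k phi = r_k where
  (G_k)_{ij} = rho(|i - j|), (r_k)_i = rho(i), i,j = 1..k.
Equivalently, Durbin-Levinson gives phi_{kk} iteratively:
  phi_{11} = rho(1)
  phi_{kk} = [rho(k) - sum_{j=1..k-1} phi_{k-1,j} rho(k-j)]
            / [1 - sum_{j=1..k-1} phi_{k-1,j} rho(j)],
  phi_{k,j} = phi_{k-1,j} - phi_{kk} phi_{k-1,k-j},  j = 1..k-1.
Step k = 1:
  phi_11 = rho(1) = 0.3999.
Step k = 2:
  phi_22 = [rho(2) - phi_11 rho(1)] / [1 - phi_11 rho(1)] = [0.3854 - (0.3999)(0.3999)] / [1 - (0.3999)(0.3999)]
         = 0.22547999 / 0.84007999 = 0.268403.
  Update: phi_21 = phi_11 - phi_22 phi_11 = 0.3999 - (0.268403)(0.3999) = 0.292566.
Step k = 3:
  phi_33 = [rho(3) - phi_21 rho(2) - phi_22 rho(1)] / [1 - phi_21 rho(1) - phi_22 rho(2)]
    numerator   = 0.245 - (0.292566)(0.3854) - (0.268403)(0.3999) = 0.02491084
    denominator = 1 - (0.292566)(0.3999) - (0.268403)(0.3854) = 0.77956048
  phi_33 = 0.02491084 / 0.77956048 = 0.032.
Therefore phi_{33} = 0.0320.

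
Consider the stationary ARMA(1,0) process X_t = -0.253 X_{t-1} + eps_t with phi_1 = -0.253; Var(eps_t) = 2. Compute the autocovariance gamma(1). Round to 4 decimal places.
\gamma(1) = -0.5406

Multiply the model equation by X_{t-k} and take expectations. With theta_0 = psi_0 = 1 and psi_j the MA(infinity) weights, this gives
  gamma(k) - sum_i phi_i gamma(k-i) = c_k,
  c_k = sigma^2 * sum_{j=k..q} theta_j psi_{j-k}   (c_k = 0 for k > q),
using gamma(-m) = gamma(m).
Pure AR (q = 0): c_0 = sigma^2 = 2, c_k = 0 for k >= 1.
Equations for k = 0 and k = 1 (AR order 1):
  gamma(0) = phi_1 gamma(1) + c_0
  gamma(1) = phi_1 gamma(0) + c_1
Substituting the second into the first: gamma(0) (1 - phi_1^2) = c_0 + phi_1 c_1, so
  gamma(0) = c_0 / (1 - phi_1^2) = 2 / (1 - (-0.253)^2) = 2 / 0.935991 = 2.136773.
  gamma(1) = phi_1 gamma(0) = (-0.253)(2.136773) = -0.540603.
Therefore gamma(1) = -0.5406 (to 4 decimal places).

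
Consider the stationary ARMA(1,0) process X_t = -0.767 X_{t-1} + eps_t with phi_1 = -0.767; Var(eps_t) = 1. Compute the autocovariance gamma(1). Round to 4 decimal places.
\gamma(1) = -1.8630

Multiply the model equation by X_{t-k} and take expectations. With theta_0 = psi_0 = 1 and psi_j the MA(infinity) weights, this gives
  gamma(k) - sum_i phi_i gamma(k-i) = c_k,
  c_k = sigma^2 * sum_{j=k..q} theta_j psi_{j-k}   (c_k = 0 for k > q),
using gamma(-m) = gamma(m).
Pure AR (q = 0): c_0 = sigma^2 = 1, c_k = 0 for k >= 1.
Equations for k = 0 and k = 1 (AR order 1):
  gamma(0) = phi_1 gamma(1) + c_0
  gamma(1) = phi_1 gamma(0) + c_1
Substituting the second into the first: gamma(0) (1 - phi_1^2) = c_0 + phi_1 c_1, so
  gamma(0) = c_0 / (1 - phi_1^2) = 1 / (1 - (-0.767)^2) = 1 / 0.411711 = 2.428888.
  gamma(1) = phi_1 gamma(0) = (-0.767)(2.428888) = -1.862957.
Therefore gamma(1) = -1.8630 (to 4 decimal places).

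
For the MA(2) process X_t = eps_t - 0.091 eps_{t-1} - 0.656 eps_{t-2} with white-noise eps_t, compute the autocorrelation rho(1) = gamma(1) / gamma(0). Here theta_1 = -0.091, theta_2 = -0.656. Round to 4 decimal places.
\rho(1) = -0.0218

For an MA(q) process with theta_0 = 1, the autocovariance is
  gamma(k) = sigma^2 * sum_{i=0..q-k} theta_i * theta_{i+k},
and rho(k) = gamma(k) / gamma(0). Sigma^2 cancels.
  numerator   = (1)*(-0.091) + (-0.091)*(-0.656) = -0.031304.
  denominator = (1)^2 + (-0.091)^2 + (-0.656)^2 = 1.438617.
  rho(1) = -0.031304 / 1.438617 = -0.0218.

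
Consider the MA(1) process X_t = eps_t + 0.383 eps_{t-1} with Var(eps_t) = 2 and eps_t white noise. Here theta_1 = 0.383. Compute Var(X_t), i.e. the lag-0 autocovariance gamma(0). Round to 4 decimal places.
\gamma(0) = 2.2934

For an MA(q) process X_t = eps_t + sum_i theta_i eps_{t-i} with
Var(eps_t) = sigma^2, the variance is
  gamma(0) = sigma^2 * (1 + sum_i theta_i^2).
  sum_i theta_i^2 = (0.383)^2 = 0.146689.
  gamma(0) = 2 * (1 + 0.146689) = 2 * 1.146689 = 2.293378, which rounds to 2.2934.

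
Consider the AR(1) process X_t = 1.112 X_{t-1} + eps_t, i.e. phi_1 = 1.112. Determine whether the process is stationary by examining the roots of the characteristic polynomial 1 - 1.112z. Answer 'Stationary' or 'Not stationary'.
\text{Not stationary}

The AR(p) characteristic polynomial is P(z) = 1 - 1.112z.
Stationarity requires all roots to lie outside the unit circle, i.e. |z| > 1 for every root.
This is linear in z: 1 + (-1.112) z = 0  =>  z = -1/(-1.112) = 0.899281,  |z| = 0.899281.
Moduli of all roots: 0.8993.
All moduli strictly greater than 1? No.
Verdict: Not stationary.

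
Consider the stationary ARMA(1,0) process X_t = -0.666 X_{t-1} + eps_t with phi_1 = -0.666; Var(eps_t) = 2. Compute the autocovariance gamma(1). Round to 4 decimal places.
\gamma(1) = -2.3938

Multiply the model equation by X_{t-k} and take expectations. With theta_0 = psi_0 = 1 and psi_j the MA(infinity) weights, this gives
  gamma(k) - sum_i phi_i gamma(k-i) = c_k,
  c_k = sigma^2 * sum_{j=k..q} theta_j psi_{j-k}   (c_k = 0 for k > q),
using gamma(-m) = gamma(m).
Pure AR (q = 0): c_0 = sigma^2 = 2, c_k = 0 for k >= 1.
Equations for k = 0 and k = 1 (AR order 1):
  gamma(0) = phi_1 gamma(1) + c_0
  gamma(1) = phi_1 gamma(0) + c_1
Substituting the second into the first: gamma(0) (1 - phi_1^2) = c_0 + phi_1 c_1, so
  gamma(0) = c_0 / (1 - phi_1^2) = 2 / (1 - (-0.666)^2) = 2 / 0.556444 = 3.594252.
  gamma(1) = phi_1 gamma(0) = (-0.666)(3.594252) = -2.393772.
Therefore gamma(1) = -2.3938 (to 4 decimal places).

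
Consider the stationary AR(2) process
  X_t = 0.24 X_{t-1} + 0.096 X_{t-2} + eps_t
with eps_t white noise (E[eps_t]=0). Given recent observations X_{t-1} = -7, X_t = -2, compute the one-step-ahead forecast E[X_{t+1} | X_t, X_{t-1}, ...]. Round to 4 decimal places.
E[X_{t+1} \mid \mathcal F_t] = -1.1520

For an AR(p) model X_t = c + sum_i phi_i X_{t-i} + eps_t, the
one-step-ahead conditional mean is
  E[X_{t+1} | X_t, ...] = c + sum_i phi_i X_{t+1-i}.
Substitute known values:
  E[X_{t+1} | ...] = (0.24) * (-2) + (0.096) * (-7)
                   = -1.1520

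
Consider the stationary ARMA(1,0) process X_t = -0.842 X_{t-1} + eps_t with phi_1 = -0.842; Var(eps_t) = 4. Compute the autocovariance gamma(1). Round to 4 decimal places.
\gamma(1) = -11.5725

Multiply the model equation by X_{t-k} and take expectations. With theta_0 = psi_0 = 1 and psi_j the MA(infinity) weights, this gives
  gamma(k) - sum_i phi_i gamma(k-i) = c_k,
  c_k = sigma^2 * sum_{j=k..q} theta_j psi_{j-k}   (c_k = 0 for k > q),
using gamma(-m) = gamma(m).
Pure AR (q = 0): c_0 = sigma^2 = 4, c_k = 0 for k >= 1.
Equations for k = 0 and k = 1 (AR order 1):
  gamma(0) = phi_1 gamma(1) + c_0
  gamma(1) = phi_1 gamma(0) + c_1
Substituting the second into the first: gamma(0) (1 - phi_1^2) = c_0 + phi_1 c_1, so
  gamma(0) = c_0 / (1 - phi_1^2) = 4 / (1 - (-0.842)^2) = 4 / 0.291036 = 13.744004.
  gamma(1) = phi_1 gamma(0) = (-0.842)(13.744004) = -11.572452.
Therefore gamma(1) = -11.5725 (to 4 decimal places).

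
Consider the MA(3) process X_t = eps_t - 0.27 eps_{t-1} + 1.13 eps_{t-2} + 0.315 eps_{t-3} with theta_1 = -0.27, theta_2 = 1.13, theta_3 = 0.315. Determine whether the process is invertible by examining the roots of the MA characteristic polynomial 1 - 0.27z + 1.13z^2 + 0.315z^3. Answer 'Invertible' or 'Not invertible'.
\text{Not invertible}

The MA(q) characteristic polynomial is P(z) = 1 - 0.27z + 1.13z^2 + 0.315z^3.
Invertibility requires all roots to lie outside the unit circle, i.e. |z| > 1 for every root.
Degree 3: look for a simple real root z0 first, then factor out (1 - z/z0) and solve the remaining quadratic.
Testing z0 = -4: P(-4) = 1 + (-0.27)(-4) + (1.13)(-4)^2 + (0.315)(-4)^3
  = 1 + (1.08) + (18.08) + (-20.16) = 0.  So z_0 = -4 is a root, |z_0| = 4.
Divide out the factor (1 + 0.25 z) = (1 - z/z0) (since 1/z0 = -0.25):
  P(z) = (1 + 0.25 z)(1 + (-0.52) z + (1.26) z^2)
  [check: z-coef -0.52 - (-0.25) = -0.27; z^2-coef 1.26 - (-0.25)(-0.52) = 1.13; z^3-coef -(-0.25)(1.26) = 0.315.]
Remaining roots from the quadratic factor 1 + (-0.52) z + (1.26) z^2:
  Set 1 + (-0.52) z + (1.26) z^2 = 0, i.e. a z^2 + b z + c = 0 with a = 1.26, b = -0.52, c = 1.
  Discriminant D = b^2 - 4ac = (-0.52)^2 - 4*(1.26)*1 = 0.2704 - (5.04) = -4.7696.
  D < 0, so the roots are the complex-conjugate pair z = (-b +/- i sqrt(-D)) / (2a) = 0.2063 +/- 0.8666i.
  For a conjugate pair |z|^2 = z * conj(z) = (product of roots) = c/a = 1/(1.26) = 0.793651, so |z| = sqrt(0.793651) = 0.8909 for both roots.
Moduli of all roots: 4.0000, 0.8909, 0.8909.
All moduli strictly greater than 1? No.
Verdict: Not invertible.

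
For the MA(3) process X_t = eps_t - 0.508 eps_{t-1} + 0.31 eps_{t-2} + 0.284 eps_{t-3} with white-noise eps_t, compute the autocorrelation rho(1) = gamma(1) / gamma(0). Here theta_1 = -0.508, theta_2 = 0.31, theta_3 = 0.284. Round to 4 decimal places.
\rho(1) = -0.4024

For an MA(q) process with theta_0 = 1, the autocovariance is
  gamma(k) = sigma^2 * sum_{i=0..q-k} theta_i * theta_{i+k},
and rho(k) = gamma(k) / gamma(0). Sigma^2 cancels.
  numerator   = (1)*(-0.508) + (-0.508)*(0.31) + (0.31)*(0.284) = -0.57744.
  denominator = (1)^2 + (-0.508)^2 + (0.31)^2 + (0.284)^2 = 1.43482.
  rho(1) = -0.57744 / 1.43482 = -0.4024.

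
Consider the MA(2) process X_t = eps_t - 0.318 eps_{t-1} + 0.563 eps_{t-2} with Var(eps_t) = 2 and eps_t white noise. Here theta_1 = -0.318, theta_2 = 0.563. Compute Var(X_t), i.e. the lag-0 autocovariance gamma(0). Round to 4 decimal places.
\gamma(0) = 2.8362

For an MA(q) process X_t = eps_t + sum_i theta_i eps_{t-i} with
Var(eps_t) = sigma^2, the variance is
  gamma(0) = sigma^2 * (1 + sum_i theta_i^2).
  sum_i theta_i^2 = (-0.318)^2 + (0.563)^2 = 0.101124 + 0.316969 = 0.418093.
  gamma(0) = 2 * (1 + 0.418093) = 2 * 1.418093 = 2.836186, which rounds to 2.8362.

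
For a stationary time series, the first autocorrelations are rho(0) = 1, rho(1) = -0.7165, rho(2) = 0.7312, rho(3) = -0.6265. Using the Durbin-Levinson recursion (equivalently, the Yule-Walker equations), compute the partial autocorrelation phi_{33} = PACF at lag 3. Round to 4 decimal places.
\phi_{33} = -0.0421

The PACF at lag k is phi_{kk}, the last component of the solution
to the Yule-Walker system G_k phi = r_k where
  (G_k)_{ij} = rho(|i - j|), (r_k)_i = rho(i), i,j = 1..k.
Equivalently, Durbin-Levinson gives phi_{kk} iteratively:
  phi_{11} = rho(1)
  phi_{kk} = [rho(k) - sum_{j=1..k-1} phi_{k-1,j} rho(k-j)]
            / [1 - sum_{j=1..k-1} phi_{k-1,j} rho(j)],
  phi_{k,j} = phi_{k-1,j} - phi_{kk} phi_{k-1,k-j},  j = 1..k-1.
Step k = 1:
  phi_11 = rho(1) = -0.7165.
Step k = 2:
  phi_22 = [rho(2) - phi_11 rho(1)] / [1 - phi_11 rho(1)] = [0.7312 - (-0.7165)(-0.7165)] / [1 - (-0.7165)(-0.7165)]
         = 0.21782775 / 0.48662775 = 0.447627.
  Update: phi_21 = phi_11 - phi_22 phi_11 = -0.7165 - (0.447627)(-0.7165) = -0.395775.
Step k = 3:
  phi_33 = [rho(3) - phi_21 rho(2) - phi_22 rho(1)] / [1 - phi_21 rho(1) - phi_22 rho(2)]
    numerator   = -0.6265 - (-0.395775)(0.7312) - (0.447627)(-0.7165) = -0.01638438
    denominator = 1 - (-0.395775)(-0.7165) - (0.447627)(0.7312) = 0.38912215
  phi_33 = -0.01638438 / 0.38912215 = -0.0421.
Therefore phi_{33} = -0.0421.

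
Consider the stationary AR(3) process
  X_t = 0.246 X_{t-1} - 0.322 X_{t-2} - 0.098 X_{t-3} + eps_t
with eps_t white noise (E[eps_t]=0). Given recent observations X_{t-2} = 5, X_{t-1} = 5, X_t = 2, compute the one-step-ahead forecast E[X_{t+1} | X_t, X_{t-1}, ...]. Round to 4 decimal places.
E[X_{t+1} \mid \mathcal F_t] = -1.6080

For an AR(p) model X_t = c + sum_i phi_i X_{t-i} + eps_t, the
one-step-ahead conditional mean is
  E[X_{t+1} | X_t, ...] = c + sum_i phi_i X_{t+1-i}.
Substitute known values:
  E[X_{t+1} | ...] = (0.246) * (2) + (-0.322) * (5) + (-0.098) * (5)
                   = -1.6080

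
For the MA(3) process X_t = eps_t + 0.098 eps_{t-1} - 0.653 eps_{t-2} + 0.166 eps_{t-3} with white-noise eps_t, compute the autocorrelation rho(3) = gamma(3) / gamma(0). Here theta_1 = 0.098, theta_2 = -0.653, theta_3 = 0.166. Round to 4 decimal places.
\rho(3) = 0.1134

For an MA(q) process with theta_0 = 1, the autocovariance is
  gamma(k) = sigma^2 * sum_{i=0..q-k} theta_i * theta_{i+k},
and rho(k) = gamma(k) / gamma(0). Sigma^2 cancels.
  numerator   = (1)*(0.166) = 0.166.
  denominator = (1)^2 + (0.098)^2 + (-0.653)^2 + (0.166)^2 = 1.463569.
  rho(3) = 0.166 / 1.463569 = 0.1134.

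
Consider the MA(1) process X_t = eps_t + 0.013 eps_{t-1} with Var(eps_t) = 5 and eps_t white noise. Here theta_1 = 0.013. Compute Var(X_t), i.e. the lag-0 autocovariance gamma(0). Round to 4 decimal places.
\gamma(0) = 5.0008

For an MA(q) process X_t = eps_t + sum_i theta_i eps_{t-i} with
Var(eps_t) = sigma^2, the variance is
  gamma(0) = sigma^2 * (1 + sum_i theta_i^2).
  sum_i theta_i^2 = (0.013)^2 = 0.000169.
  gamma(0) = 5 * (1 + 0.000169) = 5 * 1.000169 = 5.000845, which rounds to 5.0008.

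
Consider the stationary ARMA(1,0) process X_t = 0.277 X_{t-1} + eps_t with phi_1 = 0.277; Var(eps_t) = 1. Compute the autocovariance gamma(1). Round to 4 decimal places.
\gamma(1) = 0.3000

Multiply the model equation by X_{t-k} and take expectations. With theta_0 = psi_0 = 1 and psi_j the MA(infinity) weights, this gives
  gamma(k) - sum_i phi_i gamma(k-i) = c_k,
  c_k = sigma^2 * sum_{j=k..q} theta_j psi_{j-k}   (c_k = 0 for k > q),
using gamma(-m) = gamma(m).
Pure AR (q = 0): c_0 = sigma^2 = 1, c_k = 0 for k >= 1.
Equations for k = 0 and k = 1 (AR order 1):
  gamma(0) = phi_1 gamma(1) + c_0
  gamma(1) = phi_1 gamma(0) + c_1
Substituting the second into the first: gamma(0) (1 - phi_1^2) = c_0 + phi_1 c_1, so
  gamma(0) = c_0 / (1 - phi_1^2) = 1 / (1 - (0.277)^2) = 1 / 0.923271 = 1.083106.
  gamma(1) = phi_1 gamma(0) = (0.277)(1.083106) = 0.30002.
Therefore gamma(1) = 0.3000 (to 4 decimal places).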